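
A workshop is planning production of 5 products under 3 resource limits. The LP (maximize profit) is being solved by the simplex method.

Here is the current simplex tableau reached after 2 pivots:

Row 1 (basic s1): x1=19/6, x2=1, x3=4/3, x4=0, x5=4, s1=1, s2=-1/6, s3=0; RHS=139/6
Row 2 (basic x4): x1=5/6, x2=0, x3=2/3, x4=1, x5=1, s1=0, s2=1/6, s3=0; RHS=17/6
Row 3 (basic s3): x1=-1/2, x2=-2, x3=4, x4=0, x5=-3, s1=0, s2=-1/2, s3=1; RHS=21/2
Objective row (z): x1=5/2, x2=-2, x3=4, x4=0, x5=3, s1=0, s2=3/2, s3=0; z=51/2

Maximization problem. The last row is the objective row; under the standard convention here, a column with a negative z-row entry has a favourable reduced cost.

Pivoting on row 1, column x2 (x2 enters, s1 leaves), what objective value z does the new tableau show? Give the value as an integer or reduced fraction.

431/6

Minimum ratio for x2: (139/6)/1 = 139/6.
z changes by −(z-row coeff of x2)·ratio = −(-2)·(139/6) = 139/3.
New z = 51/2 + (139/3) = 431/6.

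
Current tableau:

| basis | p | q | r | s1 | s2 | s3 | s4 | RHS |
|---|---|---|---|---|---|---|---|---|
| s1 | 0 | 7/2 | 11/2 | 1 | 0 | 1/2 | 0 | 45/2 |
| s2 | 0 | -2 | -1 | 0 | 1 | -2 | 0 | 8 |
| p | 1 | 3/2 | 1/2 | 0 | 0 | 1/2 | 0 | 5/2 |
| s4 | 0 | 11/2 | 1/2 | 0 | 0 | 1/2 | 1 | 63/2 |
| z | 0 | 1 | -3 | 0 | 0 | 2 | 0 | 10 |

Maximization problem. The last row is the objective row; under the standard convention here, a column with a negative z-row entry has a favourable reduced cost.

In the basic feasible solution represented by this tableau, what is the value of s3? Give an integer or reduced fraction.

s3 is nonbasic (not in the basis column), so its value in the current BFS is 0.

0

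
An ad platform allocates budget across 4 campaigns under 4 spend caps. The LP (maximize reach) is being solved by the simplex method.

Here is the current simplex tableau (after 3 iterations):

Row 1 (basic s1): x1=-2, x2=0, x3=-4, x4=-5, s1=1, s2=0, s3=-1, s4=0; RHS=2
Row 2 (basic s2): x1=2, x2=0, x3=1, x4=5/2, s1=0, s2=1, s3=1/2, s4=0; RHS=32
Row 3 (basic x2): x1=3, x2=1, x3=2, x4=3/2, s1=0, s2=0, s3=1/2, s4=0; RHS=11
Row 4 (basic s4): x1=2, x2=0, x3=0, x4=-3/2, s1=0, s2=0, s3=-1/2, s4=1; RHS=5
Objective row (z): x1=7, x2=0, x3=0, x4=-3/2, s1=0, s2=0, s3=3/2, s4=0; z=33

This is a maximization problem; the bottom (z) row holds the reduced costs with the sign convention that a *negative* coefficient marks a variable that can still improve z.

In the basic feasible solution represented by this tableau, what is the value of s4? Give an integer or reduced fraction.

5

s4 is basic (row 4); its value is the RHS of that row: 5.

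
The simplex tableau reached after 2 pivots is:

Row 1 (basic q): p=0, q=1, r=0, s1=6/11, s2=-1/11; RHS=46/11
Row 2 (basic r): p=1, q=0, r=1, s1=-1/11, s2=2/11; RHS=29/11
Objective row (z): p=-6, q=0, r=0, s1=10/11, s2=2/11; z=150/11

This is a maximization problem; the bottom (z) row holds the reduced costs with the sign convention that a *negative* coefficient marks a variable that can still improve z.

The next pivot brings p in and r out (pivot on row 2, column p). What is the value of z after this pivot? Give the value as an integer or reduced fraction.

Minimum ratio for p: (29/11)/1 = 29/11.
z changes by −(z-row coeff of p)·ratio = −(-6)·(29/11) = 174/11.
New z = 150/11 + (174/11) = 324/11.

324/11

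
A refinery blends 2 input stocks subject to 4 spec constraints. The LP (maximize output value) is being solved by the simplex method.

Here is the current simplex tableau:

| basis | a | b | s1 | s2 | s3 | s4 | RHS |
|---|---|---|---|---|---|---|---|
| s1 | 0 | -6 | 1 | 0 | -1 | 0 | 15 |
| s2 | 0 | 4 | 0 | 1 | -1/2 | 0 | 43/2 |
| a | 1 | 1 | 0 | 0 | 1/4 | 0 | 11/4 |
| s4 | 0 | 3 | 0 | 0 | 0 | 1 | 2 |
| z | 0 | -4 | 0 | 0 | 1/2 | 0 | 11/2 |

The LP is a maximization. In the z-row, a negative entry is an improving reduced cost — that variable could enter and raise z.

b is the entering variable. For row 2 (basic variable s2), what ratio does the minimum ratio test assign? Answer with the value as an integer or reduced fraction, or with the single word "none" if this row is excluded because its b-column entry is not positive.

Ratio = RHS / (b entry) = (43/2) / 4 = 43/8.

43/8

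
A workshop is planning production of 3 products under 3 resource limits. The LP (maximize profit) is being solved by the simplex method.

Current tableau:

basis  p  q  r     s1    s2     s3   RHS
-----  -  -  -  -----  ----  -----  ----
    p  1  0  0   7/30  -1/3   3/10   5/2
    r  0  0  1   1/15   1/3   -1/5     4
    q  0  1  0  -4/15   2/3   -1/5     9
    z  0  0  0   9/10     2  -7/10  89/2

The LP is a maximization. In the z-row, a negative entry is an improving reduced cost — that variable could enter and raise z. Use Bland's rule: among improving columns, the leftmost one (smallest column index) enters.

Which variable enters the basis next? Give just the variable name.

s3

Objective-row coefficients: p: 0, q: 0, r: 0, s1: 9/10, s2: 2, s3: -7/10.
Improving columns: s3. Bland's rule picks the smallest column index → s3.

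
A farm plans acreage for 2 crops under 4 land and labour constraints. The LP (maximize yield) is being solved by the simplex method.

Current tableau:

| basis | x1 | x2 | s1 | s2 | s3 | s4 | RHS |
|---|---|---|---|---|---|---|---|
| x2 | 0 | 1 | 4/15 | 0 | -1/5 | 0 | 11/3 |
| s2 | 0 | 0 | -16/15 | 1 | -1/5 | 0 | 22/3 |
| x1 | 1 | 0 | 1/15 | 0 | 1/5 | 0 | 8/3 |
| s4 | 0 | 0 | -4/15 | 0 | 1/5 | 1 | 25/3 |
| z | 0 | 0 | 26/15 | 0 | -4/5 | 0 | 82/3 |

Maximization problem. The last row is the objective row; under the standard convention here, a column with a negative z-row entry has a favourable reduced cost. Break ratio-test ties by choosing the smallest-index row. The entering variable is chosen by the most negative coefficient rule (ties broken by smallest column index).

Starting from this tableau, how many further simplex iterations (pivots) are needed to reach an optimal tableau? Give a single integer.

pivot: s3 in, x1 out → z = 38
No improving column remains; optimal.

1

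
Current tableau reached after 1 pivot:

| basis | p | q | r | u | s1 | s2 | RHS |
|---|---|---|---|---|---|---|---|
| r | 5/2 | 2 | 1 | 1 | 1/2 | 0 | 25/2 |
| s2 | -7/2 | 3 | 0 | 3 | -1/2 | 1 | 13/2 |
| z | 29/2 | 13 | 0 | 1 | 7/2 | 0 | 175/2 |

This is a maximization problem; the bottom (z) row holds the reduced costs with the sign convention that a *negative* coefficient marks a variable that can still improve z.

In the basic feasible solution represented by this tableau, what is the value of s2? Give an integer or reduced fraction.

13/2

s2 is basic (row 2); its value is the RHS of that row: 13/2.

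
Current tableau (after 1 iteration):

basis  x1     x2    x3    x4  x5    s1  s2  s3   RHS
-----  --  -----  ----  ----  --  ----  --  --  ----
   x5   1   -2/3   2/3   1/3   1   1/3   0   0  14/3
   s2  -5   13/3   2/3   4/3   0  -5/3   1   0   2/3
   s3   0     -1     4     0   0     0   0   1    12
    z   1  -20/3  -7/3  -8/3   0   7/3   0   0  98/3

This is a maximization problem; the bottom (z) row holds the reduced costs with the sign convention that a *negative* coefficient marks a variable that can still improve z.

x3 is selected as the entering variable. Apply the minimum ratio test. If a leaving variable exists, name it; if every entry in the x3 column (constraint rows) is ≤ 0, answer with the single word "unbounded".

Ratios: row 1 (x5): (14/3)/(2/3) = 7; row 2 (s2): (2/3)/(2/3) = 1; row 3 (s3): 12/4 = 3.
Minimum ratio is in the s2 row, so s2 leaves.

s2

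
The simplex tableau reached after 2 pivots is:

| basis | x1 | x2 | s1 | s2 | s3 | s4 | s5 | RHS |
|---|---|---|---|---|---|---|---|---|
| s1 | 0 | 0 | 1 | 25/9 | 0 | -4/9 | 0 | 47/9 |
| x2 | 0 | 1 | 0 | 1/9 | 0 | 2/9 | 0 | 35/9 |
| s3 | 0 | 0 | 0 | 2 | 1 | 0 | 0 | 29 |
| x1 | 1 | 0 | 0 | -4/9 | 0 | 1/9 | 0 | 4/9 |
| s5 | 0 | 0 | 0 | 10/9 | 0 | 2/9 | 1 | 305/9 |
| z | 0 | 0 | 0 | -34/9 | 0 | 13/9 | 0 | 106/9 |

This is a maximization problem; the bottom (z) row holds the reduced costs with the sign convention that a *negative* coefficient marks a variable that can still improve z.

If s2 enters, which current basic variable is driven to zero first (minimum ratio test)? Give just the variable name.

s1

Ratios: row 1 (s1): (47/9)/(25/9) = 47/25; row 2 (x2): (35/9)/(1/9) = 35; row 3 (s3): 29/2 = 29/2; row 4 (x1): entry -4/9 ≤ 0, skip; row 5 (s5): (305/9)/(10/9) = 61/2.
Minimum ratio 47/25 is in the s1 row, so s1 leaves.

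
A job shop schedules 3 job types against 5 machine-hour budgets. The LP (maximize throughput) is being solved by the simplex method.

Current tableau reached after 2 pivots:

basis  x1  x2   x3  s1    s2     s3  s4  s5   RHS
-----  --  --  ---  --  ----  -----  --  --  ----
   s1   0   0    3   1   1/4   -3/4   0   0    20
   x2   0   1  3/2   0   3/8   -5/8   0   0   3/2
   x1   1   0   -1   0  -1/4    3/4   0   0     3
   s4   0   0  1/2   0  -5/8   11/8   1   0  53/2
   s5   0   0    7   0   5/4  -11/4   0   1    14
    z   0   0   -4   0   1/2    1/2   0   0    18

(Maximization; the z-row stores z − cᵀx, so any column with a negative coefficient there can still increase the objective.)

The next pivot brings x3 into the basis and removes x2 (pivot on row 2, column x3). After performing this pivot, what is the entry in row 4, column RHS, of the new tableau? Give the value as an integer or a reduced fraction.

Pivot element is row 2, column x3: 3/2.
Normalize row 2: new (row 2, RHS) = (3/2)/(3/2) = 1.
row 4 ← row 4 − (1/2)·(new row 2): 53/2 − (1/2)·1 = 26.

26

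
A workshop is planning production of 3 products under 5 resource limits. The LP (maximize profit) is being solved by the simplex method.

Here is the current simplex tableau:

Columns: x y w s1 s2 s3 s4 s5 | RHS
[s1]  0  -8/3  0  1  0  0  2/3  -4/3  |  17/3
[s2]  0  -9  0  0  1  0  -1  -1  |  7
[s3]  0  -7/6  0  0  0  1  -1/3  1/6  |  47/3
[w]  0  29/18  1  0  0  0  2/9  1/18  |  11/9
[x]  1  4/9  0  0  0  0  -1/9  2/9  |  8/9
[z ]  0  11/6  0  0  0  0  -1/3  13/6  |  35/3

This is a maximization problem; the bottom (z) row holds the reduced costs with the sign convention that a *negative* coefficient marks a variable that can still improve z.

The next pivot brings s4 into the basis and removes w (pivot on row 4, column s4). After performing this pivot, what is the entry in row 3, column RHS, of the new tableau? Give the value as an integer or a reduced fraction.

35/2

Pivot element is row 4, column s4: 2/9.
Normalize row 4: new (row 4, RHS) = (11/9)/(2/9) = 11/2.
row 3 ← row 3 − (-1/3)·(new row 4): 47/3 − (-1/3)·(11/2) = 35/2.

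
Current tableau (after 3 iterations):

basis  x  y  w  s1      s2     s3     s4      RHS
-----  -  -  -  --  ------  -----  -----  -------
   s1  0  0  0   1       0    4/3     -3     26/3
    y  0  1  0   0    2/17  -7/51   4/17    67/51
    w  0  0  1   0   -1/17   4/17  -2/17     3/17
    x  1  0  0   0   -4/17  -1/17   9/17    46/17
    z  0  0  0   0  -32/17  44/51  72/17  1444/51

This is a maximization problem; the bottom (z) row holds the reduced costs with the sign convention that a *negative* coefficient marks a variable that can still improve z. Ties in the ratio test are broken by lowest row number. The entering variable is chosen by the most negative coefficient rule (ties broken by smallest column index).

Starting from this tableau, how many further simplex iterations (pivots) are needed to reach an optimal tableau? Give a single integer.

pivot: s2 in, y out → z = 148/3
pivot: s3 in, w out → z = 56
No improving column remains; optimal.

2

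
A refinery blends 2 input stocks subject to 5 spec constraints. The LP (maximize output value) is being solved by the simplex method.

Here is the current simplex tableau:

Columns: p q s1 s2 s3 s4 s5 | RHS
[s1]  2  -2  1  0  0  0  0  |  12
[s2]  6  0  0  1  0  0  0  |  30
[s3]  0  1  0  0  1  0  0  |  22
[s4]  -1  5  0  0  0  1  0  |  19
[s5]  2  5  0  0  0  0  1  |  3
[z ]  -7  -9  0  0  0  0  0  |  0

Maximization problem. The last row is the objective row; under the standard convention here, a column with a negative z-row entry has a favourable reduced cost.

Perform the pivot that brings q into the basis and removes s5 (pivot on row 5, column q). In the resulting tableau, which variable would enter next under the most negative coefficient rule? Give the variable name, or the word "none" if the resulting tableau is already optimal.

p

Pivot element 5. New z-row = old z-row − (-9)·(row 5/5).
Updated z-row coefficients: p: -17/5, q: 0, s1: 0, s2: 0, s3: 0, s4: 0, s5: 9/5.
The most negative is -17/5 in column p, so p would enter next.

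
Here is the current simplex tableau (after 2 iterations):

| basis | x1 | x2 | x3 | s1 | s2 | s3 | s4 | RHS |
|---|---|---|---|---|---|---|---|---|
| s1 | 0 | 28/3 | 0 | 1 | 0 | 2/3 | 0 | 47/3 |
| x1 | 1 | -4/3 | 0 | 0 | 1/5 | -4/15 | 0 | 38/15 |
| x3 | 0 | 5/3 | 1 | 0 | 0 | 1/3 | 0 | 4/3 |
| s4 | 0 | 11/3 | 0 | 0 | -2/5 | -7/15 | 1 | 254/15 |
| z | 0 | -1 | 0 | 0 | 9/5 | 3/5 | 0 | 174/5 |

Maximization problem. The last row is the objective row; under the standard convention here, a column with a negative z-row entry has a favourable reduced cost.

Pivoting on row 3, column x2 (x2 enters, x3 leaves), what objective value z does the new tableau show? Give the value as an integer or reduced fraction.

178/5

Minimum ratio for x2: (4/3)/(5/3) = 4/5.
z changes by −(z-row coeff of x2)·ratio = −(-1)·(4/5) = 4/5.
New z = 174/5 + (4/5) = 178/5.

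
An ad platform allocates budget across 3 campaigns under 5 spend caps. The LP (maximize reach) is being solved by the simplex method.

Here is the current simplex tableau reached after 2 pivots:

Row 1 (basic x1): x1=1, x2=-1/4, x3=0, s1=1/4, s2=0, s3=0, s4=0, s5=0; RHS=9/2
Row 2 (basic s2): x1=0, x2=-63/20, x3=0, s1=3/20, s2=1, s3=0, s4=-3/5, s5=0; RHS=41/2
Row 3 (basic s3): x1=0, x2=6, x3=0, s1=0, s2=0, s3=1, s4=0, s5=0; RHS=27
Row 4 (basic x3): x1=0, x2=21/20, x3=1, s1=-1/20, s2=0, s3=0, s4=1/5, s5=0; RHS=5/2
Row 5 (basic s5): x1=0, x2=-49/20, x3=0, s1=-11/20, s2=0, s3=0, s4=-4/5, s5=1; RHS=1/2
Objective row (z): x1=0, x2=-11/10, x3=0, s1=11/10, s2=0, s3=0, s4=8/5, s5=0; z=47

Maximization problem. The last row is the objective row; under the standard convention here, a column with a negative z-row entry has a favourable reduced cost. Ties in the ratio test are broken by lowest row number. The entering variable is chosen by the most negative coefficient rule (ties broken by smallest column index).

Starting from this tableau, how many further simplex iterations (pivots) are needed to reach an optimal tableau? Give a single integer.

pivot: x2 in, x3 out → z = 1042/21
No improving column remains; optimal.

1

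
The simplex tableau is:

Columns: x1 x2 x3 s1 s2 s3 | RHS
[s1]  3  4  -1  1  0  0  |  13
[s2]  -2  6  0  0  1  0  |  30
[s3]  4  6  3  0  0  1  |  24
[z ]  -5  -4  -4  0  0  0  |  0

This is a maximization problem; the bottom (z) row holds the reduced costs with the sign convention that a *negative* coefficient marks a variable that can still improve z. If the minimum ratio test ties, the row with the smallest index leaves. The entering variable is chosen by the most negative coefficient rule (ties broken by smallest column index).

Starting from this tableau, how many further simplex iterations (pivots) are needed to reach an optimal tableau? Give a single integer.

pivot: x1 in, s1 out → z = 65/3
pivot: x3 in, s3 out → z = 395/13
pivot: s1 in, x1 out → z = 32
No improving column remains; optimal.

3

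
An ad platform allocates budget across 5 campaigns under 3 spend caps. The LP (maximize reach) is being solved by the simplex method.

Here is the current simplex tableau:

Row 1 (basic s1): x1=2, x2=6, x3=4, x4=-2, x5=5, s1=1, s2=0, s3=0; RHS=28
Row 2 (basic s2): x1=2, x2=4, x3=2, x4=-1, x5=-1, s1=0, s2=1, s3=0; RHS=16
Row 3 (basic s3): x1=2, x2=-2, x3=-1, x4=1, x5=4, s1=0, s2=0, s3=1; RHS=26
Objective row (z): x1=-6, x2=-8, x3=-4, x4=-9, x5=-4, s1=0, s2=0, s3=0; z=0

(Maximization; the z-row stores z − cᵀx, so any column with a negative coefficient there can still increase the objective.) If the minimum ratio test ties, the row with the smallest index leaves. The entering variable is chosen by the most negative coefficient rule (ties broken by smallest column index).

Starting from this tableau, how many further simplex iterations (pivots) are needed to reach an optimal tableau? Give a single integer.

2

pivot: x4 in, s3 out → z = 234
pivot: x2 in, s2 out → z = 780
No improving column remains; optimal.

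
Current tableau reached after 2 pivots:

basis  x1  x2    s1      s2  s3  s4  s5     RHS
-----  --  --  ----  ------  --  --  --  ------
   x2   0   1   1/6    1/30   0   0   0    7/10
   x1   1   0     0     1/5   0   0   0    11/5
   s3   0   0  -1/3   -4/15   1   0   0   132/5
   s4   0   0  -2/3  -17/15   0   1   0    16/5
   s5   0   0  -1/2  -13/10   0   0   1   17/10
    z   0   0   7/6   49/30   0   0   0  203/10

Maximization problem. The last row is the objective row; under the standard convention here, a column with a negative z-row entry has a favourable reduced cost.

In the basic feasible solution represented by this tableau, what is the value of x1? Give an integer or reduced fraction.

11/5

x1 is basic (row 2); its value is the RHS of that row: 11/5.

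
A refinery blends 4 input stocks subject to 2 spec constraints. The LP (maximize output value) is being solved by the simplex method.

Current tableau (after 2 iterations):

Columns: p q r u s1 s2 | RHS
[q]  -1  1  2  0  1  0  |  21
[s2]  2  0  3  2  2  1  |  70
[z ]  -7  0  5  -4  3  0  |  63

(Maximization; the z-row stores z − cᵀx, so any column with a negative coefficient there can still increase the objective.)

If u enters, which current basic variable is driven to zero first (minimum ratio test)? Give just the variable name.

s2

Ratios: row 1 (q): entry 0 ≤ 0, skip; row 2 (s2): 70/2 = 35.
Minimum ratio 35 is in the s2 row, so s2 leaves.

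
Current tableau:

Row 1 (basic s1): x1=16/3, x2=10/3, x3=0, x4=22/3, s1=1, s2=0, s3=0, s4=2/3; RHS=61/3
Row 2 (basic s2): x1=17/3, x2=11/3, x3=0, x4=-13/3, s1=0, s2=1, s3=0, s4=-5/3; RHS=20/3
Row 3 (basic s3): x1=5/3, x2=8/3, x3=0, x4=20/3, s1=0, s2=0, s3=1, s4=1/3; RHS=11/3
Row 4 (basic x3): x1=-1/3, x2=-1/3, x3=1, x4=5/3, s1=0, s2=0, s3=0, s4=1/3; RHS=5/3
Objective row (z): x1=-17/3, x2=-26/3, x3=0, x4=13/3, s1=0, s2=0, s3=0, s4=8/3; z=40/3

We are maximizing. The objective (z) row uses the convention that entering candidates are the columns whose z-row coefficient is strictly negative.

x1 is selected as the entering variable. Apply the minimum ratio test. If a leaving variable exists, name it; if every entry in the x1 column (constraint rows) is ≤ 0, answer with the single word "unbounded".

Ratios: row 1 (s1): (61/3)/(16/3) = 61/16; row 2 (s2): (20/3)/(17/3) = 20/17; row 3 (s3): (11/3)/(5/3) = 11/5; row 4 (x3): entry -1/3 ≤ 0, skip.
Minimum ratio is in the s2 row, so s2 leaves.

s2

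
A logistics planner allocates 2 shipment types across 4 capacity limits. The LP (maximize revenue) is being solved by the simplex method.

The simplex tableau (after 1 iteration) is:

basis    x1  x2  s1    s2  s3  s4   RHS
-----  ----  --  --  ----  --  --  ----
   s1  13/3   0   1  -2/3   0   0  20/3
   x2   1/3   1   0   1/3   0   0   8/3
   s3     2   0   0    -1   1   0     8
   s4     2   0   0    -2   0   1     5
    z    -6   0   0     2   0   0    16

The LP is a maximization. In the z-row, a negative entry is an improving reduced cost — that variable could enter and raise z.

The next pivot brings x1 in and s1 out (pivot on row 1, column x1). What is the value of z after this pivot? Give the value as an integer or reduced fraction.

328/13

Minimum ratio for x1: (20/3)/(13/3) = 20/13.
z changes by −(z-row coeff of x1)·ratio = −(-6)·(20/13) = 120/13.
New z = 16 + (120/13) = 328/13.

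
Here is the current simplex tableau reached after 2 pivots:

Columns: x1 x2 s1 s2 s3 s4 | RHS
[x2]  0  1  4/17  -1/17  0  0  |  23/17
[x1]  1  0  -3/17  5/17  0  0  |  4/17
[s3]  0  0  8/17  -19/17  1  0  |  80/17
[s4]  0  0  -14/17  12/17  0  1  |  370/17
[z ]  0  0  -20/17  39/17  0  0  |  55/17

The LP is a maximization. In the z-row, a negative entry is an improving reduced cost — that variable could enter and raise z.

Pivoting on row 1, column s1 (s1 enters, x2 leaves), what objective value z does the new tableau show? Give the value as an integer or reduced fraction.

Minimum ratio for s1: (23/17)/(4/17) = 23/4.
z changes by −(z-row coeff of s1)·ratio = −(-20/17)·(23/4) = 115/17.
New z = 55/17 + (115/17) = 10.

10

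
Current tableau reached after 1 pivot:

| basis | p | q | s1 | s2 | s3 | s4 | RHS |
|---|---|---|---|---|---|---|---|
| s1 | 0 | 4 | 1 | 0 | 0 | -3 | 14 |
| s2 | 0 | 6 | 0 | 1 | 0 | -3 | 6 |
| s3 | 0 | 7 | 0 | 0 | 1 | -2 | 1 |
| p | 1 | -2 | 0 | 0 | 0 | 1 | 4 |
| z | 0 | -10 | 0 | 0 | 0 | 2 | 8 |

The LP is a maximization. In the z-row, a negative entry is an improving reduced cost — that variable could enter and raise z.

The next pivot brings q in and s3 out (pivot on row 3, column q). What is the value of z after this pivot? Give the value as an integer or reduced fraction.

Minimum ratio for q: 1/7 = 1/7.
z changes by −(z-row coeff of q)·ratio = −(-10)·(1/7) = 10/7.
New z = 8 + (10/7) = 66/7.

66/7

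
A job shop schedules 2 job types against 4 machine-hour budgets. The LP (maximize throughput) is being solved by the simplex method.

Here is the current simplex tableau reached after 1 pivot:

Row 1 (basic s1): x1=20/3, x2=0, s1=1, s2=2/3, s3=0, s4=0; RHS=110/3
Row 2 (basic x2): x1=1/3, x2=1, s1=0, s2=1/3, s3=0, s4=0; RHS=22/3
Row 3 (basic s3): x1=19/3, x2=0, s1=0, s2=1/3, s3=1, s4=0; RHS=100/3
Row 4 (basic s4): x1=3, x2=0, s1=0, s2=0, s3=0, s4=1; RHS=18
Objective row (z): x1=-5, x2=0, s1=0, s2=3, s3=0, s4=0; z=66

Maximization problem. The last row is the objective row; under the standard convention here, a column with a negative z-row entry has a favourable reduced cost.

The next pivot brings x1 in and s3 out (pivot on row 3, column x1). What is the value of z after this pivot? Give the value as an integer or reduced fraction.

Minimum ratio for x1: (100/3)/(19/3) = 100/19.
z changes by −(z-row coeff of x1)·ratio = −(-5)·(100/19) = 500/19.
New z = 66 + (500/19) = 1754/19.

1754/19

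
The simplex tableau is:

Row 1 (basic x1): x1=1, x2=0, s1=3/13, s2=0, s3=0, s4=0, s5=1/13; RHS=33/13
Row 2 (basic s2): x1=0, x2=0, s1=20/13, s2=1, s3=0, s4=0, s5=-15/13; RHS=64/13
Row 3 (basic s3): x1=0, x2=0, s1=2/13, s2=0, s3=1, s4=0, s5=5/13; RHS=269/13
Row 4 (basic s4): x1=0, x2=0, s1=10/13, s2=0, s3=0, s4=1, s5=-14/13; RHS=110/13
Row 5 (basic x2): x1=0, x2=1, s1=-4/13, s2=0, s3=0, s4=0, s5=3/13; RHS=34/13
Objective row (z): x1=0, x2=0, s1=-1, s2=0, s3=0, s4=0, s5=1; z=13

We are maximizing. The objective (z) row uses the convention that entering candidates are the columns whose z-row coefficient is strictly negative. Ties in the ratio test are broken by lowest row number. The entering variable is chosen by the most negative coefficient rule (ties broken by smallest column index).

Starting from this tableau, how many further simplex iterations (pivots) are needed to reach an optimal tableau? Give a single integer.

1

pivot: s1 in, s2 out → z = 81/5
No improving column remains; optimal.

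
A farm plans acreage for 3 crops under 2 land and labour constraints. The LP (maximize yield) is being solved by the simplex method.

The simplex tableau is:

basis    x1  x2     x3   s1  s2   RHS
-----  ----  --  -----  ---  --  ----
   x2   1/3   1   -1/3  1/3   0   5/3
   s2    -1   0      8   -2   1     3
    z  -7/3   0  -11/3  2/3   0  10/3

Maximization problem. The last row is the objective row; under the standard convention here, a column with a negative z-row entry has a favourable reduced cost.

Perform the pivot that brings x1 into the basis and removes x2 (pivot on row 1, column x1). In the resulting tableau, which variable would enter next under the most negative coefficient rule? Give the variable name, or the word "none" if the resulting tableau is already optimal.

Pivot element 1/3. New z-row = old z-row − (-7/3)·(row 1/(1/3)).
Updated z-row coefficients: x1: 0, x2: 7, x3: -6, s1: 3, s2: 0.
The most negative is -6 in column x3, so x3 would enter next.

x3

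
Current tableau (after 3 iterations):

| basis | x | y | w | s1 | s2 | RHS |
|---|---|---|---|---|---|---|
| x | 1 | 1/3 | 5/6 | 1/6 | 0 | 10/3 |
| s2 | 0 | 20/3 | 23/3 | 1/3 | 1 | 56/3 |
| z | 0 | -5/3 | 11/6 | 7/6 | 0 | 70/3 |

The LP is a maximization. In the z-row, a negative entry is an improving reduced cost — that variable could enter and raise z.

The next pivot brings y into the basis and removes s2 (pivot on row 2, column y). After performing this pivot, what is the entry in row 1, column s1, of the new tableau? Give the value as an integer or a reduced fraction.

3/20

Pivot element is row 2, column y: 20/3.
Normalize row 2: new (row 2, s1) = (1/3)/(20/3) = 1/20.
row 1 ← row 1 − (1/3)·(new row 2): 1/6 − (1/3)·(1/20) = 3/20.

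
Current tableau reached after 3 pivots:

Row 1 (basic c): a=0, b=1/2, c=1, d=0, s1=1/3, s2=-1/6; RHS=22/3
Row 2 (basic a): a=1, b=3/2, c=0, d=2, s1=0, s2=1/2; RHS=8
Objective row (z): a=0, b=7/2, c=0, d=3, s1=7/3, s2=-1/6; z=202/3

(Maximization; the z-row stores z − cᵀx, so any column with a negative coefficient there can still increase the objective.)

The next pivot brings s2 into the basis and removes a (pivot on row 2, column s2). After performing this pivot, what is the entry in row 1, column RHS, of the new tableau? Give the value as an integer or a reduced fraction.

Pivot element is row 2, column s2: 1/2.
Normalize row 2: new (row 2, RHS) = 8/(1/2) = 16.
row 1 ← row 1 − (-1/6)·(new row 2): 22/3 − (-1/6)·16 = 10.

10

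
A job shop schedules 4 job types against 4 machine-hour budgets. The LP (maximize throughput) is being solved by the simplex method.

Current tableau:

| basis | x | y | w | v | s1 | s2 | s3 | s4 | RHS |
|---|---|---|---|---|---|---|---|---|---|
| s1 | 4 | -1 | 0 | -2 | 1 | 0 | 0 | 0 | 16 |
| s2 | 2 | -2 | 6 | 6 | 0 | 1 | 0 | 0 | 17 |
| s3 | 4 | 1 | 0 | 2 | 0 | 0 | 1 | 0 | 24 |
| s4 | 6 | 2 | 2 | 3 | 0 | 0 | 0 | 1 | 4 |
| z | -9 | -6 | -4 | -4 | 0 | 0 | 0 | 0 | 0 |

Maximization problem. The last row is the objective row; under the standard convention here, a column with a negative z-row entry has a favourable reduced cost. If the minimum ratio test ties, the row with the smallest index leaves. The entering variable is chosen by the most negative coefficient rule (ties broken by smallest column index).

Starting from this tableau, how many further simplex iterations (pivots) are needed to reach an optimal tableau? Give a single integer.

pivot: x in, s4 out → z = 6
pivot: y in, x out → z = 12
No improving column remains; optimal.

2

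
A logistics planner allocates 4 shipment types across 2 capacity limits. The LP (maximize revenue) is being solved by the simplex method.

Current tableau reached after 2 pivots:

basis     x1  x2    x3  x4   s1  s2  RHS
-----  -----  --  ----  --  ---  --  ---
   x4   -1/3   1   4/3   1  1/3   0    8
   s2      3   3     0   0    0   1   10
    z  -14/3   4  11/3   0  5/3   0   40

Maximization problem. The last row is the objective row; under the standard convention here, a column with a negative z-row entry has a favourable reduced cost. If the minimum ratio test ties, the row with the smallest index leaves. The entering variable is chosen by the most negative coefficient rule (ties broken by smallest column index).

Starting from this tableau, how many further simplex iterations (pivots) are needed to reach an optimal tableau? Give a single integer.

pivot: x1 in, s2 out → z = 500/9
No improving column remains; optimal.

1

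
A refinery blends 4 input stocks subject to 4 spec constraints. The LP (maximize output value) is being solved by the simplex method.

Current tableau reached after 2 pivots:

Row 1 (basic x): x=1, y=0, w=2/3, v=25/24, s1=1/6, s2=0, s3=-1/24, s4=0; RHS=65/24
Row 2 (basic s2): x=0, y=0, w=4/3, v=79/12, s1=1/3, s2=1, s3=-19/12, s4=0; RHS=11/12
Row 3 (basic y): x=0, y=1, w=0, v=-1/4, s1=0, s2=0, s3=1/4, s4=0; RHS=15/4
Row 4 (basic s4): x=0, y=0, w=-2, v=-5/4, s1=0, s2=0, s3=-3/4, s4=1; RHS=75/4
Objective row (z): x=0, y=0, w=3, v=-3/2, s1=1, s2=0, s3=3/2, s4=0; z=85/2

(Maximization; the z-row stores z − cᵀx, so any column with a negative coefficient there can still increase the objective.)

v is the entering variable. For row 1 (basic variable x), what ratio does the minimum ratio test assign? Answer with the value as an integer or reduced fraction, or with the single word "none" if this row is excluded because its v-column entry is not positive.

13/5

Ratio = RHS / (v entry) = (65/24) / (25/24) = 13/5.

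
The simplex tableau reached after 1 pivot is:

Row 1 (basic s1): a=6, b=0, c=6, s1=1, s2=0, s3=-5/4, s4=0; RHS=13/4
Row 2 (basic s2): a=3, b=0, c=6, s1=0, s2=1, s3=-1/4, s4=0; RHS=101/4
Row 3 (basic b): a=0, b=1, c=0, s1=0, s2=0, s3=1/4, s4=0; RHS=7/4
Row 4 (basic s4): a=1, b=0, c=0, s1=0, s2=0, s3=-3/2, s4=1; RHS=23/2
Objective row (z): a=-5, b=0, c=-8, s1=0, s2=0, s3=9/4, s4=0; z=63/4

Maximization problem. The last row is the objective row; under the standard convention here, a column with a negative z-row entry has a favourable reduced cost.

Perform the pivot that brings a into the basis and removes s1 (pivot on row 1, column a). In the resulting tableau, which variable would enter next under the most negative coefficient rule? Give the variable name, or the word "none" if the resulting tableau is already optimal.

c

Pivot element 6. New z-row = old z-row − (-5)·(row 1/6).
Updated z-row coefficients: a: 0, b: 0, c: -3, s1: 5/6, s2: 0, s3: 29/24, s4: 0.
The most negative is -3 in column c, so c would enter next.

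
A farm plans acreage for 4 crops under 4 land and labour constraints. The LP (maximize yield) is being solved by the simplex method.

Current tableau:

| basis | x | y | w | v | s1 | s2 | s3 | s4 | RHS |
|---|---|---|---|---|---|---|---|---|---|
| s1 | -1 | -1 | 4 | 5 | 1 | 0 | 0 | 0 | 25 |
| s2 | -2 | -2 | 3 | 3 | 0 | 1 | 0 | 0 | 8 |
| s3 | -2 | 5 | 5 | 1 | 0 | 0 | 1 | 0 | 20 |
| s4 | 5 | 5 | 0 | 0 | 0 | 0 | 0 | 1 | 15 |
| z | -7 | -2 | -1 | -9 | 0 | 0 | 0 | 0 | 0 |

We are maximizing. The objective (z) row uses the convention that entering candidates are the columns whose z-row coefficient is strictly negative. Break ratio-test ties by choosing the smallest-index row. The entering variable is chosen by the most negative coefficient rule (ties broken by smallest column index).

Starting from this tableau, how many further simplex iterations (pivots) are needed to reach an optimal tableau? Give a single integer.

pivot: v in, s2 out → z = 24
pivot: x in, s4 out → z = 63
No improving column remains; optimal.

2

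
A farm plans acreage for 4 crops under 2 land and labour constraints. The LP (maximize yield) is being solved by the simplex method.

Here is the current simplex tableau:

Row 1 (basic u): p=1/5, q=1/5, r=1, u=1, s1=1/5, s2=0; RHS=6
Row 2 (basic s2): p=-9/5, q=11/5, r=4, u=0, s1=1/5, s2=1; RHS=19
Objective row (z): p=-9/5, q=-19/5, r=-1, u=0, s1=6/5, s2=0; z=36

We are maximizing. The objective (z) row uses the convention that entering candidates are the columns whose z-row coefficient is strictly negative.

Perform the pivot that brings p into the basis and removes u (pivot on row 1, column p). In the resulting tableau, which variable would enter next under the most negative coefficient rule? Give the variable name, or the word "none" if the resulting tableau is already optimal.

q

Pivot element 1/5. New z-row = old z-row − (-9/5)·(row 1/(1/5)).
Updated z-row coefficients: p: 0, q: -2, r: 8, u: 9, s1: 3, s2: 0.
The most negative is -2 in column q, so q would enter next.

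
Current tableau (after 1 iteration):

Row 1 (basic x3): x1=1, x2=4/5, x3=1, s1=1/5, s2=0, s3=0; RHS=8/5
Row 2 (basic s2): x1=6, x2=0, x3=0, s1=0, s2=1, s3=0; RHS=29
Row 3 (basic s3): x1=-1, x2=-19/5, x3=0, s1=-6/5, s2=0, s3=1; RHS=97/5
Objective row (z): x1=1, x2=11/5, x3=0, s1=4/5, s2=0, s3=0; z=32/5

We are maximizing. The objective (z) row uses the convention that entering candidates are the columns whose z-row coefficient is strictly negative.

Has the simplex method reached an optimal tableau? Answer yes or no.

No objective-row coefficient is strictly negative, so no entering variable exists; the tableau is optimal.

yes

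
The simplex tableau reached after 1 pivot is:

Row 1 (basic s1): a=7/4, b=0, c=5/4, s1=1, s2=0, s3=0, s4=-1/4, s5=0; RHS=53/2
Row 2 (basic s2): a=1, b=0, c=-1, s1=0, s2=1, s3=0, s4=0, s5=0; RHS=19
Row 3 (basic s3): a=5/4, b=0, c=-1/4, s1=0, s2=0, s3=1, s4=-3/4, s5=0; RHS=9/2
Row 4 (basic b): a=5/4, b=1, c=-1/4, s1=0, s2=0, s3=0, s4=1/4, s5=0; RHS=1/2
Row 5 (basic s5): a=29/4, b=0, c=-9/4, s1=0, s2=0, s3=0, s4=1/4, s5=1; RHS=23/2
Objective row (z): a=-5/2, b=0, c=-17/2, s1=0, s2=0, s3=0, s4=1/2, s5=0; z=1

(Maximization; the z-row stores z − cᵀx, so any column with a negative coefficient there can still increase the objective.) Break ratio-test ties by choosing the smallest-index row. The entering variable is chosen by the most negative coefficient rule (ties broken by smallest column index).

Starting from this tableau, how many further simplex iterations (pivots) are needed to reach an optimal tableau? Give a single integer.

pivot: c in, s1 out → z = 906/5
pivot: s4 in, b out → z = 216
No improving column remains; optimal.

2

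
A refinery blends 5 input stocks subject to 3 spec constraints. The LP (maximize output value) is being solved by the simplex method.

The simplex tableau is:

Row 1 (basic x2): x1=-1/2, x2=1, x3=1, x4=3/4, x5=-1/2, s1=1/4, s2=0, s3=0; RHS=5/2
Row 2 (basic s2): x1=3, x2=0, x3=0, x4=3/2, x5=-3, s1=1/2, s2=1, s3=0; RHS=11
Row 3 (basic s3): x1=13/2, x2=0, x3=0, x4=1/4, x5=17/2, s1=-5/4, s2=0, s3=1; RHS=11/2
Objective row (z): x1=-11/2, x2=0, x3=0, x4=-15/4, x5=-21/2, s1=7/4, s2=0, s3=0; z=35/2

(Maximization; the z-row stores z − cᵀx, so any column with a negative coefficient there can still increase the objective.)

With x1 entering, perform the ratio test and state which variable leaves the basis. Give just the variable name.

s3

Ratios: row 1 (x2): entry -1/2 ≤ 0, skip; row 2 (s2): 11/3 = 11/3; row 3 (s3): (11/2)/(13/2) = 11/13.
Minimum ratio 11/13 is in the s3 row, so s3 leaves.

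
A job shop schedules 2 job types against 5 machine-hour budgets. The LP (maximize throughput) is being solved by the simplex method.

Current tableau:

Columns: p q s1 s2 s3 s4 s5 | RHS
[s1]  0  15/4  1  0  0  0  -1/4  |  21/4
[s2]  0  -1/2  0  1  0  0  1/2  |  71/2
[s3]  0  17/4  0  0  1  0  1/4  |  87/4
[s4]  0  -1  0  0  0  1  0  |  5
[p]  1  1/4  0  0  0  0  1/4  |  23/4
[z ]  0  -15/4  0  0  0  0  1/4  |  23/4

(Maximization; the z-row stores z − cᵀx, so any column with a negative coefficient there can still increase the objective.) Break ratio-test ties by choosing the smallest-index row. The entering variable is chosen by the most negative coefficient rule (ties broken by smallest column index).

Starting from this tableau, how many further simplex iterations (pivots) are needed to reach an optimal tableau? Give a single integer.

1

pivot: q in, s1 out → z = 11
No improving column remains; optimal.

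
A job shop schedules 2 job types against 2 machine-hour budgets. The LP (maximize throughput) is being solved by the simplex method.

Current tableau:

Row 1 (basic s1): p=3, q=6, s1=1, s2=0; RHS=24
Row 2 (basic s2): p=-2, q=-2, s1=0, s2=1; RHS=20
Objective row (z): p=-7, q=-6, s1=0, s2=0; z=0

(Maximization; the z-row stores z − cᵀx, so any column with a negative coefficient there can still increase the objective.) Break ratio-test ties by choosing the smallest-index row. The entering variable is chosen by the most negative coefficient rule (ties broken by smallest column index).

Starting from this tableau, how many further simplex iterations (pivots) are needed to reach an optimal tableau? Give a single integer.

1

pivot: p in, s1 out → z = 56
No improving column remains; optimal.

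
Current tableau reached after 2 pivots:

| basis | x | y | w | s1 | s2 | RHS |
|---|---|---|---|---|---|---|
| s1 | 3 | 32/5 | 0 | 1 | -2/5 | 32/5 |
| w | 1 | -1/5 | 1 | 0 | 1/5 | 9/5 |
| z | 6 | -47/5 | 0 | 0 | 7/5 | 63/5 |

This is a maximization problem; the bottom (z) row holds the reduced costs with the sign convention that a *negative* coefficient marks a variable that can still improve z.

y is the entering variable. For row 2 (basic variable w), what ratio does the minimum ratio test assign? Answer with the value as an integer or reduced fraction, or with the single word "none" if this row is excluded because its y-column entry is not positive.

The y entry in row 2 is -1/5 ≤ 0, so this row gives no ratio.

none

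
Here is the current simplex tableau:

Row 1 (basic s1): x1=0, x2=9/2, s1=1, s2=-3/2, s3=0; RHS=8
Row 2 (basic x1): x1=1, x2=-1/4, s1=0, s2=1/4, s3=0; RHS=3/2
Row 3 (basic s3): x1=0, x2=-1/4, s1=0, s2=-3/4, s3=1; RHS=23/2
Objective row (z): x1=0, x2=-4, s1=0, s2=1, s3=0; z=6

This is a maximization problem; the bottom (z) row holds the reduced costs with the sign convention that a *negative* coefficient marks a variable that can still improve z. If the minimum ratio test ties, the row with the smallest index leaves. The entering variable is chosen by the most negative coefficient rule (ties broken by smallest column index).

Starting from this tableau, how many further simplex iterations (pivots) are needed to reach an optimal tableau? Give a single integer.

2

pivot: x2 in, s1 out → z = 118/9
pivot: s2 in, x1 out → z = 17
No improving column remains; optimal.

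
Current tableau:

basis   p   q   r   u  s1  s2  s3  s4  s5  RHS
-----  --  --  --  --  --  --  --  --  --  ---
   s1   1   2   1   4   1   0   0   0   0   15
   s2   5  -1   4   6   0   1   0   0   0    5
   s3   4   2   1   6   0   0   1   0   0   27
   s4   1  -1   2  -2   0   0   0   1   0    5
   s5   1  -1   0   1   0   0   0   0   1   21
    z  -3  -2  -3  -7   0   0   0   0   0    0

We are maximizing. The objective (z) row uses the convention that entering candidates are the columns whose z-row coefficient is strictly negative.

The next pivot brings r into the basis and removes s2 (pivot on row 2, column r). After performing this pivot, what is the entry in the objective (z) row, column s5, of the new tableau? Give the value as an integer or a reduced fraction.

Pivot element is row 2, column r: 4.
Normalize row 2: new (row 2, s5) = 0/4 = 0.
z-row ← z-row − (-3)·(new row 2): 0 − (-3)·0 = 0.

0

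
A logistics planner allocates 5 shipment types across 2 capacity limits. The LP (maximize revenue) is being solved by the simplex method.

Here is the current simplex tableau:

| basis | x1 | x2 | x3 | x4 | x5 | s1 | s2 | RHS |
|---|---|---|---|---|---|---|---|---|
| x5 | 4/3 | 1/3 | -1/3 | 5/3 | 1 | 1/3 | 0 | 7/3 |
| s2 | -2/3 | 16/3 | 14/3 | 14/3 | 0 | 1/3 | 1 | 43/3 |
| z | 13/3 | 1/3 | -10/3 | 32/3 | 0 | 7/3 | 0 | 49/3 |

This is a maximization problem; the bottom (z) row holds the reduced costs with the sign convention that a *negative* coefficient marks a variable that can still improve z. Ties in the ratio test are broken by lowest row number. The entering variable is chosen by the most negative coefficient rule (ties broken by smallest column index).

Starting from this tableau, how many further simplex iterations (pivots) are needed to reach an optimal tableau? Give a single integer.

pivot: x3 in, s2 out → z = 186/7
No improving column remains; optimal.

1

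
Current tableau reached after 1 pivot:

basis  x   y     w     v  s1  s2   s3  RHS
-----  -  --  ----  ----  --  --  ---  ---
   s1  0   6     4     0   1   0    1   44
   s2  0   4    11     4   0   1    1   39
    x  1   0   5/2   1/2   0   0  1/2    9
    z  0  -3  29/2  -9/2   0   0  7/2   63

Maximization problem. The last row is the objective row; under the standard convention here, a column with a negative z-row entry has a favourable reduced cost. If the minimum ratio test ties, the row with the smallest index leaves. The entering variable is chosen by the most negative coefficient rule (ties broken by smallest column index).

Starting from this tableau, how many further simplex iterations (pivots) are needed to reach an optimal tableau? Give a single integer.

pivot: v in, s2 out → z = 855/8
No improving column remains; optimal.

1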